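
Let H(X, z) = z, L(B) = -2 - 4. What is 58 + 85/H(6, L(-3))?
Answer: 263/6 ≈ 43.833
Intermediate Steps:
L(B) = -6
58 + 85/H(6, L(-3)) = 58 + 85/(-6) = 58 + 85*(-⅙) = 58 - 85/6 = 263/6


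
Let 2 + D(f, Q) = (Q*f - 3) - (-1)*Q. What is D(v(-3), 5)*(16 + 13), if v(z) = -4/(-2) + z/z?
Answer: 435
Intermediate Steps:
v(z) = 3 (v(z) = -4*(-1/2) + 1 = 2 + 1 = 3)
D(f, Q) = -5 + Q + Q*f (D(f, Q) = -2 + ((Q*f - 3) - (-1)*Q) = -2 + ((-3 + Q*f) + Q) = -2 + (-3 + Q + Q*f) = -5 + Q + Q*f)
D(v(-3), 5)*(16 + 13) = (-5 + 5 + 5*3)*(16 + 13) = (-5 + 5 + 15)*29 = 15*29 = 435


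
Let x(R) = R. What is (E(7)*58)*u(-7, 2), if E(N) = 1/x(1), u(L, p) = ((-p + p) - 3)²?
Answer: 522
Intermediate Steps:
u(L, p) = 9 (u(L, p) = (0 - 3)² = (-3)² = 9)
E(N) = 1 (E(N) = 1/1 = 1)
(E(7)*58)*u(-7, 2) = (1*58)*9 = 58*9 = 522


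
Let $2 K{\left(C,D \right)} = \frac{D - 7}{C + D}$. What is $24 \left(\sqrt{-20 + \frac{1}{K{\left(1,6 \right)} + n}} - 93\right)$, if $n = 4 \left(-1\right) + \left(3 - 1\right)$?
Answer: $-2232 + \frac{72 i \sqrt{1914}}{29} \approx -2232.0 + 108.62 i$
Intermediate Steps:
$K{\left(C,D \right)} = \frac{-7 + D}{2 \left(C + D\right)}$ ($K{\left(C,D \right)} = \frac{\left(D - 7\right) \frac{1}{C + D}}{2} = \frac{\left(-7 + D\right) \frac{1}{C + D}}{2} = \frac{\frac{1}{C + D} \left(-7 + D\right)}{2} = \frac{-7 + D}{2 \left(C + D\right)}$)
$n = -2$ ($n = -4 + \left(3 - 1\right) = -4 + 2 = -2$)
$24 \left(\sqrt{-20 + \frac{1}{K{\left(1,6 \right)} + n}} - 93\right) = 24 \left(\sqrt{-20 + \frac{1}{\frac{-7 + 6}{2 \left(1 + 6\right)} - 2}} - 93\right) = 24 \left(\sqrt{-20 + \frac{1}{\frac{1}{2} \cdot \frac{1}{7} \left(-1\right) - 2}} - 93\right) = 24 \left(\sqrt{-20 + \frac{1}{- \frac{1}{14} - 2}} - 93\right) = 24 \left(\sqrt{-20 + \frac{1}{- \frac{29}{14}}} - 93\right) = 24 \left(\sqrt{-20 - \frac{14}{29}} - 93\right) = 24 \left(\sqrt{- \frac{594}{29}} - 93\right) = 24 \left(\frac{3 i \sqrt{1914}}{29} - 93\right) = 24 \left(-93 + \frac{3 i \sqrt{1914}}{29}\right) = -2232 + \frac{72 i \sqrt{1914}}{29}$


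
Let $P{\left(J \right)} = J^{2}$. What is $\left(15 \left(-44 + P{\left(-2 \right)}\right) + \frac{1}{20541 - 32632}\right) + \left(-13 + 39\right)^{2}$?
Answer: $\frac{918915}{12091} \approx 76.0$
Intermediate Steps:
$\left(15 \left(-44 + P{\left(-2 \right)}\right) + \frac{1}{20541 - 32632}\right) + \left(-13 + 39\right)^{2} = \left(15 \left(-44 + \left(-2\right)^{2}\right) + \frac{1}{20541 - 32632}\right) + \left(-13 + 39\right)^{2} = \left(15 \left(-44 + 4\right) + \frac{1}{-12091}\right) + 26^{2} = \left(15 \left(-40\right) - \frac{1}{12091}\right) + 676 = \left(-600 - \frac{1}{12091}\right) + 676 = - \frac{7254601}{12091} + 676 = \frac{918915}{12091}$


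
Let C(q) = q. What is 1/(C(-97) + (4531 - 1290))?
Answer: 1/3144 ≈ 0.00031807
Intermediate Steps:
1/(C(-97) + (4531 - 1290)) = 1/(-97 + (4531 - 1290)) = 1/(-97 + 3241) = 1/3144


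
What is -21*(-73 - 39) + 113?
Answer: 2465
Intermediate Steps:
-21*(-73 - 39) + 113 = -21*(-112) + 113 = 2352 + 113 = 2465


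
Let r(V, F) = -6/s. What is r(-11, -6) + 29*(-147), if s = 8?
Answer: -17055/4 ≈ -4263.8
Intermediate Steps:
r(V, F) = -3/4 (r(V, F) = -6/8 = -6*1/8 = -3/4)
r(-11, -6) + 29*(-147) = -3/4 + 29*(-147) = -3/4 - 4263 = -17055/4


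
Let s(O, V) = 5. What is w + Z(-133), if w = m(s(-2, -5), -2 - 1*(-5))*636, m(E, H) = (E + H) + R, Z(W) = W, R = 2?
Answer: 6227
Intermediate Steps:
m(E, H) = 2 + E + H (m(E, H) = (E + H) + 2 = 2 + E + H)
w = 6360 (w = (2 + 5 + (-2 - 1*(-5)))*636 = (2 + 5 + (-2 + 5))*636 = (2 + 5 + 3)*636 = 10*636 = 6360)
w + Z(-133) = 6360 - 133 = 6227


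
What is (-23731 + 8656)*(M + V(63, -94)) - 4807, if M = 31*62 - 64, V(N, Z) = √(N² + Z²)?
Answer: -28014157 - 15075*√12805 ≈ -2.9720e+7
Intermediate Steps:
M = 1858 (M = 1922 - 64 = 1858)
(-23731 + 8656)*(M + V(63, -94)) - 4807 = (-23731 + 8656)*(1858 + √(63² + (-94)²)) - 4807 = -15075*(1858 + √(3969 + 8836)) - 4807 = -15075*(1858 + √12805) - 4807 = (-28009350 - 15075*√12805) - 4807 = -28014157 - 15075*√12805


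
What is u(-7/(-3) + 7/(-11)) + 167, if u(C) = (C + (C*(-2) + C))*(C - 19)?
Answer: 167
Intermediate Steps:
u(C) = 0 (u(C) = (C + (-2*C + C))*(-19 + C) = (C - C)*(-19 + C) = 0*(-19 + C) = 0)
u(-7/(-3) + 7/(-11)) + 167 = 0 + 167 = 167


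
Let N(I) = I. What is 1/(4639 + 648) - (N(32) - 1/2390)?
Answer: -404342083/12635930 ≈ -31.999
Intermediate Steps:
1/(4639 + 648) - (N(32) - 1/2390) = 1/(4639 + 648) - (32 - 1/2390) = 1/5287 - (32 - 1*1/2390) = 1/5287 - (32 - 1/2390) = 1/5287 - 1*76479/2390 = 1/5287 - 76479/2390 = -404342083/12635930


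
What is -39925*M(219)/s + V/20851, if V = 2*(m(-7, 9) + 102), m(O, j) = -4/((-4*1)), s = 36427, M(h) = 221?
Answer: -183969730713/759539377 ≈ -242.21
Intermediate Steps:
m(O, j) = 1 (m(O, j) = -4/(-4) = -4*(-1/4) = 1)
V = 206 (V = 2*(1 + 102) = 2*103 = 206)
-39925*M(219)/s + V/20851 = -39925/(36427/221) + 206/20851 = -39925/(36427*(1/221)) + 206*(1/20851) = -39925/36427/221 + 206/20851 = -39925*221/36427 + 206/20851 = -8823425/36427 + 206/20851 = -183969730713/759539377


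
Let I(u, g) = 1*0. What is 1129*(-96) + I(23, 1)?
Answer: -108384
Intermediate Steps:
I(u, g) = 0
1129*(-96) + I(23, 1) = 1129*(-96) + 0 = -108384 + 0 = -108384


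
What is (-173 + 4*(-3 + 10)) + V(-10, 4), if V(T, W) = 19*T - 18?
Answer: -353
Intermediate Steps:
V(T, W) = -18 + 19*T
(-173 + 4*(-3 + 10)) + V(-10, 4) = (-173 + 4*(-3 + 10)) + (-18 + 19*(-10)) = (-173 + 4*7) + (-18 - 190) = (-173 + 28) - 208 = -145 - 208 = -353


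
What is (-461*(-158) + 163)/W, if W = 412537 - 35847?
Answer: 73001/376690 ≈ 0.19380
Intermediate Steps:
W = 376690
(-461*(-158) + 163)/W = (-461*(-158) + 163)/376690 = (72838 + 163)*(1/376690) = 73001*(1/376690) = 73001/376690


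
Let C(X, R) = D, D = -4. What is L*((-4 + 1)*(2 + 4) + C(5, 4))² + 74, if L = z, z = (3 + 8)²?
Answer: 58638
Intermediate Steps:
C(X, R) = -4
z = 121 (z = 11² = 121)
L = 121
L*((-4 + 1)*(2 + 4) + C(5, 4))² + 74 = 121*((-4 + 1)*(2 + 4) - 4)² + 74 = 121*(-3*6 - 4)² + 74 = 121*(-18 - 4)² + 74 = 121*(-22)² + 74 = 121*484 + 74 = 58564 + 74 = 58638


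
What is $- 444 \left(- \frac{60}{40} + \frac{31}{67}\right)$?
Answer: $\frac{30858}{67} \approx 460.57$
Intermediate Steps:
$- 444 \left(- \frac{60}{40} + \frac{31}{67}\right) = - 444 \left(\left(-60\right) \frac{1}{40} + 31 \cdot \frac{1}{67}\right) = - 444 \left(- \frac{3}{2} + \frac{31}{67}\right) = \left(-444\right) \left(- \frac{139}{134}\right) = \frac{30858}{67}$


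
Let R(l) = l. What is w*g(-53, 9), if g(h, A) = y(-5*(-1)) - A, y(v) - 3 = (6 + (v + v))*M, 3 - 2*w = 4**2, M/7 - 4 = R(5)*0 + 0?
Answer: -2873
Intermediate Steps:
M = 28 (M = 28 + 7*(5*0 + 0) = 28 + 7*(0 + 0) = 28 + 7*0 = 28 + 0 = 28)
w = -13/2 (w = 3/2 - 1/2*4**2 = 3/2 - 1/2*16 = 3/2 - 8 = -13/2 ≈ -6.5000)
y(v) = 171 + 56*v (y(v) = 3 + (6 + (v + v))*28 = 3 + (6 + 2*v)*28 = 3 + (168 + 56*v) = 171 + 56*v)
g(h, A) = 451 - A (g(h, A) = (171 + 56*(-5*(-1))) - A = (171 + 56*5) - A = (171 + 280) - A = 451 - A)
w*g(-53, 9) = -13*(451 - 1*9)/2 = -13*(451 - 9)/2 = -13/2*442 = -2873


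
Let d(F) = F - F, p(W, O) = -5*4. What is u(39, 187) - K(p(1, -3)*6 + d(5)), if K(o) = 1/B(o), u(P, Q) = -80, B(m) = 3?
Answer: -241/3 ≈ -80.333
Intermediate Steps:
p(W, O) = -20
d(F) = 0
K(o) = 1/3
u(39, 187) - K(p(1, -3)*6 + d(5)) = -80 - 1*1/3 = -80 - 1/3 = -241/3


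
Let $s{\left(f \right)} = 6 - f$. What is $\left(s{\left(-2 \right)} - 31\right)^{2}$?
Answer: $529$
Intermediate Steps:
$\left(s{\left(-2 \right)} - 31\right)^{2} = \left(\left(6 - -2\right) - 31\right)^{2} = \left(\left(6 + 2\right) - 31\right)^{2} = \left(8 - 31\right)^{2} = \left(-23\right)^{2} = 529$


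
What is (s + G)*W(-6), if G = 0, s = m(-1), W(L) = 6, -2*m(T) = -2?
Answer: 6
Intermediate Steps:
m(T) = 1 (m(T) = -½*(-2) = 1)
s = 1
(s + G)*W(-6) = (1 + 0)*6 = 1*6 = 6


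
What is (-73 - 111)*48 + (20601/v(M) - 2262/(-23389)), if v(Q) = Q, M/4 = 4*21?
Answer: -3282165567/374224 ≈ -8770.6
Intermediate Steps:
M = 336 (M = 4*(4*21) = 4*84 = 336)
(-73 - 111)*48 + (20601/v(M) - 2262/(-23389)) = (-73 - 111)*48 + (20601/336 - 2262/(-23389)) = -184*48 + (20601*(1/336) - 2262*(-1/23389)) = -8832 + (981/16 + 2262/23389) = -8832 + 22980801/374224 = -3282165567/374224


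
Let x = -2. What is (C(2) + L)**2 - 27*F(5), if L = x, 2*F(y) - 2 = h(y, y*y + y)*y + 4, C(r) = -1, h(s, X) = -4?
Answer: 198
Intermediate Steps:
F(y) = 3 - 2*y (F(y) = 1 + (-4*y + 4)/2 = 1 + (4 - 4*y)/2 = 1 + (2 - 2*y) = 3 - 2*y)
L = -2
(C(2) + L)**2 - 27*F(5) = (-1 - 2)**2 - 27*(3 - 2*5) = (-3)**2 - 27*(3 - 10) = 9 - 27*(-7) = 9 + 189 = 198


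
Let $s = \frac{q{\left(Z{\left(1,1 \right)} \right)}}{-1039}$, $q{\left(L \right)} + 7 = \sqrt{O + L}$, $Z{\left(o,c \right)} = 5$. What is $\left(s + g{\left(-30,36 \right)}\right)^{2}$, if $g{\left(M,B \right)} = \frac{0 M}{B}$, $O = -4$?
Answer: $\frac{36}{1079521} \approx 3.3348 \cdot 10^{-5}$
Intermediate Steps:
$q{\left(L \right)} = -7 + \sqrt{-4 + L}$
$g{\left(M,B \right)} = 0$ ($g{\left(M,B \right)} = \frac{0}{B} = 0$)
$s = \frac{6}{1039}$ ($s = \frac{-7 + \sqrt{-4 + 5}}{-1039} = \left(-7 + \sqrt{1}\right) \left(- \frac{1}{1039}\right) = \left(-7 + 1\right) \left(- \frac{1}{1039}\right) = \left(-6\right) \left(- \frac{1}{1039}\right) = \frac{6}{1039} \approx 0.0057748$)
$\left(s + g{\left(-30,36 \right)}\right)^{2} = \left(\frac{6}{1039} + 0\right)^{2} = \left(\frac{6}{1039}\right)^{2} = \frac{36}{1079521}$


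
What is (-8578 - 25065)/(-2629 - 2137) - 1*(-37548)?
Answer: 178987411/4766 ≈ 37555.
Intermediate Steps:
(-8578 - 25065)/(-2629 - 2137) - 1*(-37548) = -33643/(-4766) + 37548 = -33643*(-1/4766) + 37548 = 33643/4766 + 37548 = 178987411/4766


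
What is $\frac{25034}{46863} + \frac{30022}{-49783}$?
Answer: $- \frac{160653364}{2332980729} \approx -0.068862$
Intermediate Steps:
$\frac{25034}{46863} + \frac{30022}{-49783} = 25034 \cdot \frac{1}{46863} + 30022 \left(- \frac{1}{49783}\right) = \frac{25034}{46863} - \frac{30022}{49783} = - \frac{160653364}{2332980729}$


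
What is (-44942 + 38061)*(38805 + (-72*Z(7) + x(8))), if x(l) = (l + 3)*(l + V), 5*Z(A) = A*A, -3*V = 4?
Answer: -3939998671/15 ≈ -2.6267e+8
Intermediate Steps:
V = -4/3 (V = -1/3*4 = -4/3 ≈ -1.3333)
Z(A) = A**2/5 (Z(A) = (A*A)/5 = A**2/5)
x(l) = (3 + l)*(-4/3 + l) (x(l) = (l + 3)*(l - 4/3) = (3 + l)*(-4/3 + l))
(-44942 + 38061)*(38805 + (-72*Z(7) + x(8))) = (-44942 + 38061)*(38805 + (-72*7**2/5 + (-4 + 8**2 + (5/3)*8))) = -6881*(38805 + (-72*49/5 + (-4 + 64 + 40/3))) = -6881*(38805 + (-72*49/5 + 220/3)) = -6881*(38805 + (-3528/5 + 220/3)) = -6881*(38805 - 9484/15) = -6881*572591/15 = -3939998671/15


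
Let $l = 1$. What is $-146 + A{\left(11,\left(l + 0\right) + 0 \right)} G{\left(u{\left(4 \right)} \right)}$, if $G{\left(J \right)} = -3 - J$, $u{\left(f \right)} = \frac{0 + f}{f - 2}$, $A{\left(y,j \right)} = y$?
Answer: $-201$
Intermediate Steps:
$u{\left(f \right)} = \frac{f}{-2 + f}$
$-146 + A{\left(11,\left(l + 0\right) + 0 \right)} G{\left(u{\left(4 \right)} \right)} = -146 + 11 \left(-3 - \frac{4}{-2 + 4}\right) = -146 + 11 \left(-3 - \frac{4}{2}\right) = -146 + 11 \left(-3 - 4 \cdot \frac{1}{2}\right) = -146 + 11 \left(-3 - 2\right) = -146 + 11 \left(-5\right) = -146 - 55 = -201$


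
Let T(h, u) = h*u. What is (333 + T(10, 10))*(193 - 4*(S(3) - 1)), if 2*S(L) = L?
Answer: 82703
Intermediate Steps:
S(L) = L/2
(333 + T(10, 10))*(193 - 4*(S(3) - 1)) = (333 + 10*10)*(193 - 4*((1/2)*3 - 1)) = (333 + 100)*(193 - 4*(3/2 - 1)) = 433*(193 - 4*1/2) = 433*(193 - 2) = 433*191 = 82703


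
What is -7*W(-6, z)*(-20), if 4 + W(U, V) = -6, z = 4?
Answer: -1400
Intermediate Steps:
W(U, V) = -10 (W(U, V) = -4 - 6 = -10)
-7*W(-6, z)*(-20) = -7*(-10)*(-20) = 70*(-20) = -1400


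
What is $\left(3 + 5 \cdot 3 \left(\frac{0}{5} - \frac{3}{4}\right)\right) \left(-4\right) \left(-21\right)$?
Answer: $-693$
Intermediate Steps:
$\left(3 + 5 \cdot 3 \left(\frac{0}{5} - \frac{3}{4}\right)\right) \left(-4\right) \left(-21\right) = \left(3 + 15 \left(0 \cdot \frac{1}{5} - \frac{3}{4}\right)\right) \left(-4\right) \left(-21\right) = \left(3 + 15 \left(0 - \frac{3}{4}\right)\right) \left(-4\right) \left(-21\right) = \left(3 + 15 \left(- \frac{3}{4}\right)\right) \left(-4\right) \left(-21\right) = \left(3 - \frac{45}{4}\right) \left(-4\right) \left(-21\right) = \left(- \frac{33}{4}\right) \left(-4\right) \left(-21\right) = 33 \left(-21\right) = -693$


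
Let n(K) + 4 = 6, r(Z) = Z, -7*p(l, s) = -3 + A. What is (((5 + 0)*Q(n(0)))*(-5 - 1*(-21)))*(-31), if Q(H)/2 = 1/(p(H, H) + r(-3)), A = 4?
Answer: 17360/11 ≈ 1578.2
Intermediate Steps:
p(l, s) = -1/7 (p(l, s) = -(-3 + 4)/7 = -1/7*1 = -1/7)
n(K) = 2 (n(K) = -4 + 6 = 2)
Q(H) = -7/11 (Q(H) = 2/(-1/7 - 3) = 2/(-22/7) = 2*(-7/22) = -7/11)
(((5 + 0)*Q(n(0)))*(-5 - 1*(-21)))*(-31) = (((5 + 0)*(-7/11))*(-5 - 1*(-21)))*(-31) = ((5*(-7/11))*(-5 + 21))*(-31) = -35/11*16*(-31) = -560/11*(-31) = 17360/11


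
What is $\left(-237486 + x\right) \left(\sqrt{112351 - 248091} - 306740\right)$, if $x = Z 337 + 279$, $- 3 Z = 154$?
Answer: $\frac{234201818060}{3} - \frac{1527038 i \sqrt{33935}}{3} \approx 7.8067 \cdot 10^{10} - 9.3768 \cdot 10^{7} i$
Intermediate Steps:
$Z = - \frac{154}{3}$ ($Z = \left(- \frac{1}{3}\right) 154 = - \frac{154}{3} \approx -51.333$)
$x = - \frac{51061}{3}$ ($x = \left(- \frac{154}{3}\right) 337 + 279 = - \frac{51898}{3} + 279 = - \frac{51061}{3} \approx -17020.0$)
$\left(-237486 + x\right) \left(\sqrt{112351 - 248091} - 306740\right) = \left(-237486 - \frac{51061}{3}\right) \left(\sqrt{112351 - 248091} - 306740\right) = - \frac{763519 \left(\sqrt{-135740} - 306740\right)}{3} = - \frac{763519 \left(2 i \sqrt{33935} - 306740\right)}{3} = - \frac{763519 \left(-306740 + 2 i \sqrt{33935}\right)}{3} = \frac{234201818060}{3} - \frac{1527038 i \sqrt{33935}}{3}$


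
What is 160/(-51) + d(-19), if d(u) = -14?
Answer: -874/51 ≈ -17.137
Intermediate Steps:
160/(-51) + d(-19) = 160/(-51) - 14 = -1/51*160 - 14 = -160/51 - 14 = -874/51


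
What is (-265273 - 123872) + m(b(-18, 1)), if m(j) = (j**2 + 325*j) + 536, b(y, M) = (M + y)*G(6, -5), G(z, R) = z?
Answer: -411355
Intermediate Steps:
b(y, M) = 6*M + 6*y (b(y, M) = (M + y)*6 = 6*M + 6*y)
m(j) = 536 + j**2 + 325*j
(-265273 - 123872) + m(b(-18, 1)) = (-265273 - 123872) + (536 + (6*1 + 6*(-18))**2 + 325*(6*1 + 6*(-18))) = -389145 + (536 + (6 - 108)**2 + 325*(6 - 108)) = -389145 + (536 + (-102)**2 + 325*(-102)) = -389145 + (536 + 10404 - 33150) = -389145 - 22210 = -411355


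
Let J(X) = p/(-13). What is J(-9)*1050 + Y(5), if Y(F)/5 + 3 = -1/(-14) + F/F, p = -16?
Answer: 233445/182 ≈ 1282.7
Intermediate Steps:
J(X) = 16/13 (J(X) = -16/(-13) = -16*(-1/13) = 16/13)
Y(F) = -135/14 (Y(F) = -15 + 5*(-1/(-14) + F/F) = -15 + 5*(-1*(-1/14) + 1) = -15 + 5*(1/14 + 1) = -15 + 5*(15/14) = -15 + 75/14 = -135/14)
J(-9)*1050 + Y(5) = (16/13)*1050 - 135/14 = 16800/13 - 135/14 = 233445/182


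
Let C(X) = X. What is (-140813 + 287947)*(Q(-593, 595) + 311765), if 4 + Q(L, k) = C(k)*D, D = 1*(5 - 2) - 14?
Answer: 44907650944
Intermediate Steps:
D = -11 (D = 1*3 - 14 = 3 - 14 = -11)
Q(L, k) = -4 - 11*k (Q(L, k) = -4 + k*(-11) = -4 - 11*k)
(-140813 + 287947)*(Q(-593, 595) + 311765) = (-140813 + 287947)*((-4 - 11*595) + 311765) = 147134*((-4 - 6545) + 311765) = 147134*(-6549 + 311765) = 147134*305216 = 44907650944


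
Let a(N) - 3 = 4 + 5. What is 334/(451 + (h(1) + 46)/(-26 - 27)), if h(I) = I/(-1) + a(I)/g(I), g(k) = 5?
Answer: 44255/59639 ≈ 0.74205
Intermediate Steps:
a(N) = 12 (a(N) = 3 + (4 + 5) = 3 + 9 = 12)
h(I) = 12/5 - I (h(I) = I/(-1) + 12/5 = I*(-1) + 12*(1/5) = -I + 12/5 = 12/5 - I)
334/(451 + (h(1) + 46)/(-26 - 27)) = 334/(451 + ((12/5 - 1*1) + 46)/(-26 - 27)) = 334/(451 + ((12/5 - 1) + 46)/(-53)) = 334/(451 + (7/5 + 46)*(-1/53)) = 334/(451 + (237/5)*(-1/53)) = 334/(451 - 237/265) = 334/(119278/265) = 334*(265/119278) = 44255/59639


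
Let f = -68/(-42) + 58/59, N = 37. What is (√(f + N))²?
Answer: 49067/1239 ≈ 39.602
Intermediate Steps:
f = 3224/1239 (f = -68*(-1/42) + 58*(1/59) = 34/21 + 58/59 = 3224/1239 ≈ 2.6021)
(√(f + N))² = (√(3224/1239 + 37))² = (√(49067/1239))² = (√60794013/1239)² = 49067/1239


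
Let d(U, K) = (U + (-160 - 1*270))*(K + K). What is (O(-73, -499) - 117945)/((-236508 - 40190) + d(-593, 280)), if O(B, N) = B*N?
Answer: 40759/424789 ≈ 0.095951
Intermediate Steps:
d(U, K) = 2*K*(-430 + U) (d(U, K) = (U + (-160 - 270))*(2*K) = (U - 430)*(2*K) = (-430 + U)*(2*K) = 2*K*(-430 + U))
(O(-73, -499) - 117945)/((-236508 - 40190) + d(-593, 280)) = (-73*(-499) - 117945)/((-236508 - 40190) + 2*280*(-430 - 593)) = (36427 - 117945)/(-276698 + 2*280*(-1023)) = -81518/(-276698 - 572880) = -81518/(-849578) = -81518*(-1/849578) = 40759/424789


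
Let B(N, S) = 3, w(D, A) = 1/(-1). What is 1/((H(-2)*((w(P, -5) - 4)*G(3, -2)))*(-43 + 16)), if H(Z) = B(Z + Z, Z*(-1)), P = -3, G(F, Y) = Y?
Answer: -1/810 ≈ -0.0012346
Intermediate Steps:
w(D, A) = -1
H(Z) = 3
1/((H(-2)*((w(P, -5) - 4)*G(3, -2)))*(-43 + 16)) = 1/((3*((-1 - 4)*(-2)))*(-43 + 16)) = 1/((3*(-5*(-2)))*(-27)) = 1/((3*10)*(-27)) = 1/(30*(-27)) = 1/(-810) = -1/810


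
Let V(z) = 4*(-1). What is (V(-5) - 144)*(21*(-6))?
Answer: 18648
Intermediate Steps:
V(z) = -4
(V(-5) - 144)*(21*(-6)) = (-4 - 144)*(21*(-6)) = -148*(-126) = 18648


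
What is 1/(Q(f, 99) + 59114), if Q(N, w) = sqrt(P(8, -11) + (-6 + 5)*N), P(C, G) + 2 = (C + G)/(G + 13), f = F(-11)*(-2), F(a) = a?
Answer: 118228/6988930043 - I*sqrt(102)/6988930043 ≈ 1.6916e-5 - 1.4451e-9*I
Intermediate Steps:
f = 22 (f = -11*(-2) = 22)
P(C, G) = -2 + (C + G)/(13 + G) (P(C, G) = -2 + (C + G)/(G + 13) = -2 + (C + G)/(13 + G))
Q(N, w) = sqrt(-7/2 - N) (Q(N, w) = sqrt((-26 + 8 - 1*(-11))/(13 - 11) + (-6 + 5)*N) = sqrt((-26 + 8 + 11)/2 - N) = sqrt((1/2)*(-7) - N) = sqrt(-7/2 - N))
1/(Q(f, 99) + 59114) = 1/(sqrt(-14 - 4*22)/2 + 59114) = 1/(sqrt(-14 - 88)/2 + 59114) = 1/(sqrt(-102)/2 + 59114) = 1/((I*sqrt(102))/2 + 59114) = 1/(I*sqrt(102)/2 + 59114) = 1/(59114 + I*sqrt(102)/2)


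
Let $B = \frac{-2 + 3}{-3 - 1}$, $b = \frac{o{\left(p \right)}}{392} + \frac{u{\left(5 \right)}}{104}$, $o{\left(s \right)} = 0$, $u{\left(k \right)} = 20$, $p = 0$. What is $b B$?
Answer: $- \frac{5}{104} \approx -0.048077$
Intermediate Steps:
$b = \frac{5}{26}$ ($b = \frac{0}{392} + \frac{20}{104} = 0 \cdot \frac{1}{392} + 20 \cdot \frac{1}{104} = 0 + \frac{5}{26} = \frac{5}{26} \approx 0.19231$)
$B = - \frac{1}{4}$ ($B = 1 \frac{1}{-4} = 1 \left(- \frac{1}{4}\right) = - \frac{1}{4} \approx -0.25$)
$b B = \frac{5}{26} \left(- \frac{1}{4}\right) = - \frac{5}{104}$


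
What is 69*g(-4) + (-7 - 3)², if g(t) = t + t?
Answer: -452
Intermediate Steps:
g(t) = 2*t
69*g(-4) + (-7 - 3)² = 69*(2*(-4)) + (-7 - 3)² = 69*(-8) + (-10)² = -552 + 100 = -452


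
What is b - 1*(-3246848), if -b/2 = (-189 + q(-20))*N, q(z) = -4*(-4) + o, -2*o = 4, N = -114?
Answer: 3206948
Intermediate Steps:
o = -2 (o = -1/2*4 = -2)
q(z) = 14 (q(z) = -4*(-4) - 2 = 16 - 2 = 14)
b = -39900 (b = -2*(-189 + 14)*(-114) = -(-350)*(-114) = -2*19950 = -39900)
b - 1*(-3246848) = -39900 - 1*(-3246848) = -39900 + 3246848 = 3206948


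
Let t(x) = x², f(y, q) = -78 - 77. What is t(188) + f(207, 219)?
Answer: 35189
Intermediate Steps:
f(y, q) = -155
t(188) + f(207, 219) = 188² - 155 = 35344 - 155 = 35189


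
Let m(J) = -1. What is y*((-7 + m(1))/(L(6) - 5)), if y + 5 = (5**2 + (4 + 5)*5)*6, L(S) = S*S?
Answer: -3320/31 ≈ -107.10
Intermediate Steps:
L(S) = S**2
y = 415 (y = -5 + (5**2 + (4 + 5)*5)*6 = -5 + (25 + 9*5)*6 = -5 + (25 + 45)*6 = -5 + 70*6 = -5 + 420 = 415)
y*((-7 + m(1))/(L(6) - 5)) = 415*((-7 - 1)/(6**2 - 5)) = 415*(-8/(36 - 5)) = 415*(-8/31) = -3320/31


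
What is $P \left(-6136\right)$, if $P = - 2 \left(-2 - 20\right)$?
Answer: $-269984$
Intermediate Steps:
$P = 44$ ($P = - 2 \left(-2 - 20\right) = \left(-2\right) \left(-22\right) = 44$)
$P \left(-6136\right) = 44 \left(-6136\right) = -269984$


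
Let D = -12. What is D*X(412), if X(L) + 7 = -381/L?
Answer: 9795/103 ≈ 95.097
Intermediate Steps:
X(L) = -7 - 381/L
D*X(412) = -12*(-7 - 381/412) = -12*(-3265/412) = 9795/103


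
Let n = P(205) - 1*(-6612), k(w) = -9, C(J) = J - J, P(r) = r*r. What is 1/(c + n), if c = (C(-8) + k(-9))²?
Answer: 1/48718 ≈ 2.0526e-5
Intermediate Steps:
P(r) = r²
C(J) = 0
n = 48637 (n = 205² - 1*(-6612) = 42025 + 6612 = 48637)
c = 81 (c = (0 - 9)² = (-9)² = 81)
1/(c + n) = 1/(81 + 48637) = 1/48718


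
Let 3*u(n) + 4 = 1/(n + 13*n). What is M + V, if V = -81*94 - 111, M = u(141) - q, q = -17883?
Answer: 60147781/5922 ≈ 10157.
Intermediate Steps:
u(n) = -4/3 + 1/(42*n) (u(n) = -4/3 + 1/(3*(n + 13*n)) = -4/3 + 1/(3*((14*n))) = -4/3 + (1/(14*n))/3 = -4/3 + 1/(42*n))
M = 105895231/5922 (M = (1/42)*(1 - 56*141)/141 - 1*(-17883) = (1/42)*(1/141)*(1 - 7896) + 17883 = (1/42)*(1/141)*(-7895) + 17883 = -7895/5922 + 17883 = 105895231/5922 ≈ 17882.)
V = -7725 (V = -7614 - 111 = -7725)
M + V = 105895231/5922 - 7725 = 60147781/5922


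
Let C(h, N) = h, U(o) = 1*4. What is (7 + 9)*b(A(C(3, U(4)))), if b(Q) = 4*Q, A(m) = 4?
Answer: 256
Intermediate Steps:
U(o) = 4
(7 + 9)*b(A(C(3, U(4)))) = (7 + 9)*(4*4) = 16*16 = 256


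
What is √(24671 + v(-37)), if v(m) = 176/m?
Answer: √33768087/37 ≈ 157.05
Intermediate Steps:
√(24671 + v(-37)) = √(24671 + 176/(-37)) = √(24671 + 176*(-1/37)) = √(24671 - 176/37) = √(912651/37) = √33768087/37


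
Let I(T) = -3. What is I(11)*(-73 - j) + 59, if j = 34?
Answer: 380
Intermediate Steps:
I(11)*(-73 - j) + 59 = -3*(-73 - 1*34) + 59 = -3*(-73 - 34) + 59 = -3*(-107) + 59 = 321 + 59 = 380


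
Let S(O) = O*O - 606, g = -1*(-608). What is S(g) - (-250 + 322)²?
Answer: 363874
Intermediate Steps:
g = 608
S(O) = -606 + O² (S(O) = O² - 606 = -606 + O²)
S(g) - (-250 + 322)² = (-606 + 608²) - (-250 + 322)² = (-606 + 369664) - 1*72² = 369058 - 1*5184 = 369058 - 5184 = 363874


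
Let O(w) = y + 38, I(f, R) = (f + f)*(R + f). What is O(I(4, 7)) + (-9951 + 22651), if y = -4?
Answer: 12734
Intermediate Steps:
I(f, R) = 2*f*(R + f) (I(f, R) = (2*f)*(R + f) = 2*f*(R + f))
O(w) = 34 (O(w) = -4 + 38 = 34)
O(I(4, 7)) + (-9951 + 22651) = 34 + (-9951 + 22651) = 34 + 12700 = 12734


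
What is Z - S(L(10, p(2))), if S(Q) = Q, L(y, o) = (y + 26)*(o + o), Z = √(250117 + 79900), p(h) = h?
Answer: -144 + √330017 ≈ 430.47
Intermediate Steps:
Z = √330017 ≈ 574.47
L(y, o) = 2*o*(26 + y) (L(y, o) = (26 + y)*(2*o) = 2*o*(26 + y))
Z - S(L(10, p(2))) = √330017 - 2*2*(26 + 10) = √330017 - 2*2*36 = √330017 - 1*144 = √330017 - 144 = -144 + √330017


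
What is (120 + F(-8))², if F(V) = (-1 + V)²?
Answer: 40401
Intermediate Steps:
(120 + F(-8))² = (120 + (-1 - 8)²)² = (120 + (-9)²)² = (120 + 81)² = 201² = 40401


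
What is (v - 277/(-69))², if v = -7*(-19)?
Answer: 89378116/4761 ≈ 18773.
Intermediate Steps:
v = 133
(v - 277/(-69))² = (133 - 277/(-69))² = (133 - 277*(-1/69))² = (133 + 277/69)² = (9454/69)² = 89378116/4761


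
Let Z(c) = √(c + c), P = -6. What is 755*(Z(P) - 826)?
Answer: -623630 + 1510*I*√3 ≈ -6.2363e+5 + 2615.4*I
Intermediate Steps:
Z(c) = √2*√c (Z(c) = √(2*c) = √2*√c)
755*(Z(P) - 826) = 755*(√2*√(-6) - 826) = 755*(√2*(I*√6) - 826) = 755*(2*I*√3 - 826) = 755*(-826 + 2*I*√3) = -623630 + 1510*I*√3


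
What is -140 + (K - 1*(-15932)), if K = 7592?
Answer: 23384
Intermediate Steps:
-140 + (K - 1*(-15932)) = -140 + (7592 - 1*(-15932)) = -140 + (7592 + 15932) = -140 + 23524 = 23384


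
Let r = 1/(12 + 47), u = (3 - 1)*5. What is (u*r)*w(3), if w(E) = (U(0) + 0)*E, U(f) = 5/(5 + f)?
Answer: 30/59 ≈ 0.50847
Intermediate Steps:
w(E) = E (w(E) = (5/(5 + 0) + 0)*E = (5/5 + 0)*E = (5*(⅕) + 0)*E = (1 + 0)*E = 1*E = E)
u = 10 (u = 2*5 = 10)
r = 1/59 ≈ 0.016949
(u*r)*w(3) = (10*(1/59))*3 = (10/59)*3 = 30/59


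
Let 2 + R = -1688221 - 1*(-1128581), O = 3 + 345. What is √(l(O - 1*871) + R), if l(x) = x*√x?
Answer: √(-559642 - 523*I*√523) ≈ 7.994 - 748.13*I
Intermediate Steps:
O = 348
l(x) = x^(3/2)
R = -559642 (R = -2 + (-1688221 - 1*(-1128581)) = -2 + (-1688221 + 1128581) = -2 - 559640 = -559642)
√(l(O - 1*871) + R) = √((348 - 1*871)^(3/2) - 559642) = √((348 - 871)^(3/2) - 559642) = √((-523)^(3/2) - 559642) = √(-523*I*√523 - 559642) = √(-559642 - 523*I*√523)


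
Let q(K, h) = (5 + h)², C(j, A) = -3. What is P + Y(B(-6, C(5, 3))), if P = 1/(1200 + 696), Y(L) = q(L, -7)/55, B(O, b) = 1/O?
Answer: 7639/104280 ≈ 0.073255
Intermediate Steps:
B(O, b) = 1/O
Y(L) = 4/55 (Y(L) = (5 - 7)²/55 = (-2)²*(1/55) = 4*(1/55) = 4/55)
P = 1/1896 ≈ 0.00052743
P + Y(B(-6, C(5, 3))) = 1/1896 + 4/55 = 7639/104280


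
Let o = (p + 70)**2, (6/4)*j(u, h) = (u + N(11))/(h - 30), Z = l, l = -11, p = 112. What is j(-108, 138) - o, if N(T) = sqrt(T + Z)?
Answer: -99374/3 ≈ -33125.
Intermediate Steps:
Z = -11
N(T) = sqrt(-11 + T) (N(T) = sqrt(T - 11) = sqrt(-11 + T))
j(u, h) = 2*u/(3*(-30 + h)) (j(u, h) = 2*((u + sqrt(-11 + 11))/(h - 30))/3 = 2*((u + sqrt(0))/(-30 + h))/3 = 2*((u + 0)/(-30 + h))/3 = 2*(u/(-30 + h))/3 = 2*u/(3*(-30 + h)))
o = 33124 (o = (112 + 70)**2 = 182**2 = 33124)
j(-108, 138) - o = (2/3)*(-108)/(-30 + 138) - 1*33124 = (2/3)*(-108)/108 - 33124 = (2/3)*(-108)*(1/108) - 33124 = -2/3 - 33124 = -99374/3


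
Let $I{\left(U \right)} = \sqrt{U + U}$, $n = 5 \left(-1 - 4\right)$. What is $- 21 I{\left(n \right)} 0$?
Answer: $0$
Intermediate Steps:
$n = -25$ ($n = 5 \left(-5\right) = -25$)
$I{\left(U \right)} = \sqrt{2} \sqrt{U}$ ($I{\left(U \right)} = \sqrt{2 U} = \sqrt{2} \sqrt{U}$)
$- 21 I{\left(n \right)} 0 = - 21 \sqrt{2} \sqrt{-25} \cdot 0 = - 21 \sqrt{2} \cdot 5 i 0 = - 21 \cdot 5 i \sqrt{2} \cdot 0 = - 105 i \sqrt{2} \cdot 0 = 0$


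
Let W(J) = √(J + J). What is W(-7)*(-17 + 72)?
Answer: 55*I*√14 ≈ 205.79*I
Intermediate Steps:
W(J) = √2*√J (W(J) = √(2*J) = √2*√J)
W(-7)*(-17 + 72) = (√2*√(-7))*(-17 + 72) = (√2*(I*√7))*55 = (I*√14)*55 = 55*I*√14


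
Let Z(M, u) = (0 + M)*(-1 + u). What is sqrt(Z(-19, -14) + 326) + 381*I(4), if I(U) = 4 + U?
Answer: 3048 + sqrt(611) ≈ 3072.7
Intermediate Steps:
Z(M, u) = M*(-1 + u)
sqrt(Z(-19, -14) + 326) + 381*I(4) = sqrt(-19*(-1 - 14) + 326) + 381*(4 + 4) = sqrt(-19*(-15) + 326) + 381*8 = sqrt(285 + 326) + 3048 = sqrt(611) + 3048 = 3048 + sqrt(611)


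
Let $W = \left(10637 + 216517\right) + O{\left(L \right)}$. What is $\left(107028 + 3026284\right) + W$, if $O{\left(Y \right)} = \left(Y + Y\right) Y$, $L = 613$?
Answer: $4112004$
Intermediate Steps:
$O{\left(Y \right)} = 2 Y^{2}$ ($O{\left(Y \right)} = 2 Y Y = 2 Y^{2}$)
$W = 978692$ ($W = \left(10637 + 216517\right) + 2 \cdot 613^{2} = 227154 + 2 \cdot 375769 = 227154 + 751538 = 978692$)
$\left(107028 + 3026284\right) + W = \left(107028 + 3026284\right) + 978692 = 3133312 + 978692 = 4112004$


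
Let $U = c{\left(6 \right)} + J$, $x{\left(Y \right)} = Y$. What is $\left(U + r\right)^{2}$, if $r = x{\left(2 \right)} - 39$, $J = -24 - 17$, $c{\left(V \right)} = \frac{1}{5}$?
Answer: $\frac{151321}{25} \approx 6052.8$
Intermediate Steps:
$c{\left(V \right)} = \frac{1}{5}$
$J = -41$ ($J = -24 - 17 = -41$)
$r = -37$ ($r = 2 - 39 = -37$)
$U = - \frac{204}{5}$ ($U = \frac{1}{5} - 41 = - \frac{204}{5} \approx -40.8$)
$\left(U + r\right)^{2} = \left(- \frac{204}{5} - 37\right)^{2} = \left(- \frac{389}{5}\right)^{2} = \frac{151321}{25}$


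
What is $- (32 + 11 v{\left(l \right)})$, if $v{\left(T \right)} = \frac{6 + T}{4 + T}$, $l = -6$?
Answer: $-32$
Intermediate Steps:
$v{\left(T \right)} = \frac{6 + T}{4 + T}$
$- (32 + 11 v{\left(l \right)}) = - (32 + 11 \frac{6 - 6}{4 - 6}) = - (32 + 11 \frac{1}{-2} \cdot 0) = - (32 + 11 \left(\left(- \frac{1}{2}\right) 0\right)) = - (32 + 11 \cdot 0) = - (32 + 0) = \left(-1\right) 32 = -32$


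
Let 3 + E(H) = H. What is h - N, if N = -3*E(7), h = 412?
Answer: 424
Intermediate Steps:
E(H) = -3 + H
N = -12 (N = -3*(-3 + 7) = -3*4 = -12)
h - N = 412 - 1*(-12) = 412 + 12 = 424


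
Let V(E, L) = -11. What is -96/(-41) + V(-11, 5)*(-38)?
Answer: 17234/41 ≈ 420.34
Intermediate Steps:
-96/(-41) + V(-11, 5)*(-38) = -96/(-41) - 11*(-38) = -96*(-1/41) + 418 = 96/41 + 418 = 17234/41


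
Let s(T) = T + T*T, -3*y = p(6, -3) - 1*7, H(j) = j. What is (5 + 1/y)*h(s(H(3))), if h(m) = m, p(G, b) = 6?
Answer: 96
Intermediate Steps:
y = 1/3 (y = -(6 - 1*7)/3 = -(6 - 7)/3 = -1/3*(-1) = 1/3 ≈ 0.33333)
s(T) = T + T**2
(5 + 1/y)*h(s(H(3))) = (5 + 1/(1/3))*(3*(1 + 3)) = (5 + 3)*(3*4) = 8*12 = 96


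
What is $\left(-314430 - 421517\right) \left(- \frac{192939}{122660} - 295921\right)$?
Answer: $\frac{26713303233335653}{122660} \approx 2.1778 \cdot 10^{11}$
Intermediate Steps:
$\left(-314430 - 421517\right) \left(- \frac{192939}{122660} - 295921\right) = - 735947 \left(\left(-192939\right) \frac{1}{122660} - 295921\right) = - 735947 \left(- \frac{192939}{122660} - 295921\right) = \left(-735947\right) \left(- \frac{36297862799}{122660}\right) = \frac{26713303233335653}{122660}$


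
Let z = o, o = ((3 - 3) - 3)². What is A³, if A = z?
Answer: 729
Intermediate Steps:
o = 9 (o = (0 - 3)² = (-3)² = 9)
z = 9
A = 9
A³ = 9³ = 729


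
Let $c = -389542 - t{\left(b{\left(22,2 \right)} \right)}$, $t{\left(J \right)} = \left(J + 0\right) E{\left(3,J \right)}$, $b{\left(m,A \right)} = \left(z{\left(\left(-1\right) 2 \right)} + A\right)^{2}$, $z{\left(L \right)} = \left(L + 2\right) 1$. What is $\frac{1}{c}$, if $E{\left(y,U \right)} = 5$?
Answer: $- \frac{1}{389562} \approx -2.567 \cdot 10^{-6}$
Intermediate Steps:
$z{\left(L \right)} = 2 + L$ ($z{\left(L \right)} = \left(2 + L\right) 1 = 2 + L$)
$b{\left(m,A \right)} = A^{2}$ ($b{\left(m,A \right)} = \left(\left(2 - 2\right) + A\right)^{2} = \left(0 + A\right)^{2} = A^{2}$)
$t{\left(J \right)} = 5 J$ ($t{\left(J \right)} = \left(J + 0\right) 5 = J 5 = 5 J$)
$c = -389562$ ($c = -389542 - 5 \cdot 2^{2} = -389542 - 5 \cdot 4 = -389542 - 20 = -389562$)
$\frac{1}{c} = \frac{1}{-389562} = - \frac{1}{389562}$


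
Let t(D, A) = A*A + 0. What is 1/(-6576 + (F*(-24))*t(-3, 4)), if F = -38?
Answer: 1/8016 ≈ 0.00012475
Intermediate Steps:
t(D, A) = A**2 (t(D, A) = A**2 + 0 = A**2)
1/(-6576 + (F*(-24))*t(-3, 4)) = 1/(-6576 - 38*(-24)*4**2) = 1/(-6576 + 912*16) = 1/(-6576 + 14592) = 1/8016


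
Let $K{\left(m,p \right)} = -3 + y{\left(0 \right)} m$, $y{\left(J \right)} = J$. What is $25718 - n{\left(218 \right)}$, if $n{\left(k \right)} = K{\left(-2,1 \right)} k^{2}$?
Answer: $168290$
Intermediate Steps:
$K{\left(m,p \right)} = -3$ ($K{\left(m,p \right)} = -3 + 0 m = -3 + 0 = -3$)
$n{\left(k \right)} = - 3 k^{2}$
$25718 - n{\left(218 \right)} = 25718 - - 3 \cdot 218^{2} = 25718 - \left(-3\right) 47524 = 25718 - -142572 = 25718 + 142572 = 168290$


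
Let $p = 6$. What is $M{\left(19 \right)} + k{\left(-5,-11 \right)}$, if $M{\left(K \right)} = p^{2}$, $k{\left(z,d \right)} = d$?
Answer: $25$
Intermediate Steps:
$M{\left(K \right)} = 36$ ($M{\left(K \right)} = 6^{2} = 36$)
$M{\left(19 \right)} + k{\left(-5,-11 \right)} = 36 - 11 = 25$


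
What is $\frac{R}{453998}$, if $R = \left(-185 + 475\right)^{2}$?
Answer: $\frac{42050}{226999} \approx 0.18524$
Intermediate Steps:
$R = 84100$ ($R = 290^{2} = 84100$)
$\frac{R}{453998} = \frac{84100}{453998} = 84100 \cdot \frac{1}{453998} = \frac{42050}{226999}$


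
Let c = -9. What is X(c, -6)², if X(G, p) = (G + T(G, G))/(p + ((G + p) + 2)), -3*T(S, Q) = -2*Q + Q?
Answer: 144/361 ≈ 0.39889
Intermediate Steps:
T(S, Q) = Q/3 (T(S, Q) = -(-2*Q + Q)/3 = -(-1)*Q/3 = Q/3)
X(G, p) = 4*G/(3*(2 + G + 2*p)) (X(G, p) = (G + G/3)/(p + ((G + p) + 2)) = (4*G/3)/(p + (2 + G + p)) = (4*G/3)/(2 + G + 2*p) = 4*G/(3*(2 + G + 2*p)))
X(c, -6)² = ((4/3)*(-9)/(2 - 9 + 2*(-6)))² = ((4/3)*(-9)/(2 - 9 - 12))² = ((4/3)*(-9)/(-19))² = ((4/3)*(-9)*(-1/19))² = (12/19)² = 144/361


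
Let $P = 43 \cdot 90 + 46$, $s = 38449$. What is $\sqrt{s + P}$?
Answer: $\sqrt{42365} \approx 205.83$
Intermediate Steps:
$P = 3916$ ($P = 3870 + 46 = 3916$)
$\sqrt{s + P} = \sqrt{38449 + 3916} = \sqrt{42365}$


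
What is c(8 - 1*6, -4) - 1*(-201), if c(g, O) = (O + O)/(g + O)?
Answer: 205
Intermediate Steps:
c(g, O) = 2*O/(O + g) (c(g, O) = (2*O)/(O + g) = 2*O/(O + g))
c(8 - 1*6, -4) - 1*(-201) = 2*(-4)/(-4 + (8 - 1*6)) - 1*(-201) = 2*(-4)/(-4 + (8 - 6)) + 201 = 2*(-4)/(-4 + 2) + 201 = 2*(-4)/(-2) + 201 = 2*(-4)*(-1/2) + 201 = 4 + 201 = 205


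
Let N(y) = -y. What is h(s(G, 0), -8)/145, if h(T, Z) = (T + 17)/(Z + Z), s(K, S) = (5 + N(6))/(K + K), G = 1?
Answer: -33/4640 ≈ -0.0071121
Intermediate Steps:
s(K, S) = -1/(2*K) (s(K, S) = (5 - 1*6)/(K + K) = (5 - 6)/((2*K)) = -1/(2*K))
h(T, Z) = (17 + T)/(2*Z) (h(T, Z) = (17 + T)/((2*Z)) = (17 + T)*(1/(2*Z)) = (17 + T)/(2*Z))
h(s(G, 0), -8)/145 = ((½)*(17 - ½/1)/(-8))/145 = ((½)*(-⅛)*(17 - ½*1))*(1/145) = ((½)*(-⅛)*(17 - ½))*(1/145) = ((½)*(-⅛)*(33/2))*(1/145) = -33/32*1/145 = -33/4640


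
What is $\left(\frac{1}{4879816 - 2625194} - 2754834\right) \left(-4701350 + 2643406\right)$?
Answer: $\frac{6391057602625066084}{1127311} \approx 5.6693 \cdot 10^{12}$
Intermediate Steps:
$\left(\frac{1}{4879816 - 2625194} - 2754834\right) \left(-4701350 + 2643406\right) = \left(\frac{1}{2254622} - 2754834\right) \left(-2057944\right) = \left(- \frac{6211109342747}{2254622}\right) \left(-2057944\right) = \frac{6391057602625066084}{1127311}$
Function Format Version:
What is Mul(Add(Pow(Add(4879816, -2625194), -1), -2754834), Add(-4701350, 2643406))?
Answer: Rational(6391057602625066084, 1127311) ≈ 5.6693e+12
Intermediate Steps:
Mul(Add(Pow(Add(4879816, -2625194), -1), -2754834), Add(-4701350, 2643406)) = Mul(Add(Pow(2254622, -1), -2754834), -2057944) = Mul(Add(Rational(1, 2254622), -2754834), -2057944) = Mul(Rational(-6211109342747, 2254622), -2057944) = Rational(6391057602625066084, 1127311)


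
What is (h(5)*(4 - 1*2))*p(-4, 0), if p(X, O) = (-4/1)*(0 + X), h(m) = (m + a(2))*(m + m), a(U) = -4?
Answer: 320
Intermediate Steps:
h(m) = 2*m*(-4 + m) (h(m) = (m - 4)*(m + m) = (-4 + m)*(2*m) = 2*m*(-4 + m))
p(X, O) = -4*X (p(X, O) = (-4*1)*X = -4*X)
(h(5)*(4 - 1*2))*p(-4, 0) = ((2*5*(-4 + 5))*(4 - 1*2))*(-4*(-4)) = ((2*5*1)*(4 - 2))*16 = (10*2)*16 = 20*16 = 320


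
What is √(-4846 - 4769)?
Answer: I*√9615 ≈ 98.056*I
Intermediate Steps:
√(-4846 - 4769) = √(-9615) = I*√9615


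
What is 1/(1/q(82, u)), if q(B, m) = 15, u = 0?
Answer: 15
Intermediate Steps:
1/(1/q(82, u)) = 1/(1/15) = 15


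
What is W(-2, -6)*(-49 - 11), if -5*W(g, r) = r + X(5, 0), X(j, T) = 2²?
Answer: -24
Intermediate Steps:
X(j, T) = 4
W(g, r) = -⅘ - r/5 (W(g, r) = -(r + 4)/5 = -(4 + r)/5 = -⅘ - r/5)
W(-2, -6)*(-49 - 11) = (-⅘ - ⅕*(-6))*(-49 - 11) = (-⅘ + 6/5)*(-60) = (⅖)*(-60) = -24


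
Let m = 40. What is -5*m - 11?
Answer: -211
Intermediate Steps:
-5*m - 11 = -5*40 - 11 = -200 - 11 = -211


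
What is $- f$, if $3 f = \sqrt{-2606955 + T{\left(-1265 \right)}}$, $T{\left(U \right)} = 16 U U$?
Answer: $- \frac{\sqrt{22996645}}{3} \approx -1598.5$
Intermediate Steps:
$T{\left(U \right)} = 16 U^{2}$
$f = \frac{\sqrt{22996645}}{3}$ ($f = \frac{\sqrt{-2606955 + 16 \left(-1265\right)^{2}}}{3} = \frac{\sqrt{-2606955 + 16 \cdot 1600225}}{3} = \frac{\sqrt{-2606955 + 25603600}}{3} = \frac{\sqrt{22996645}}{3} \approx 1598.5$)
$- f = - \frac{\sqrt{22996645}}{3}$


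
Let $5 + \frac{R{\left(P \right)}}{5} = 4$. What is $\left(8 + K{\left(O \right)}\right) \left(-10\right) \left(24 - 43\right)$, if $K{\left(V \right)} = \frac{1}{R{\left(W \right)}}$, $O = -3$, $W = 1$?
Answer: $1482$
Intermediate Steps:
$R{\left(P \right)} = -5$ ($R{\left(P \right)} = -25 + 5 \cdot 4 = -25 + 20 = -5$)
$K{\left(V \right)} = - \frac{1}{5}$ ($K{\left(V \right)} = \frac{1}{-5} = - \frac{1}{5}$)
$\left(8 + K{\left(O \right)}\right) \left(-10\right) \left(24 - 43\right) = \left(8 - \frac{1}{5}\right) \left(-10\right) \left(24 - 43\right) = \frac{39}{5} \left(-10\right) \left(-19\right) = \left(-78\right) \left(-19\right) = 1482$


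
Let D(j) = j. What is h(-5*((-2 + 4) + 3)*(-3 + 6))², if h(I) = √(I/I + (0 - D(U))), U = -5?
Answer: 6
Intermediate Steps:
h(I) = √6 (h(I) = √(I/I + (0 - 1*(-5))) = √(1 + (0 + 5)) = √(1 + 5) = √6)
h(-5*((-2 + 4) + 3)*(-3 + 6))² = (√6)² = 6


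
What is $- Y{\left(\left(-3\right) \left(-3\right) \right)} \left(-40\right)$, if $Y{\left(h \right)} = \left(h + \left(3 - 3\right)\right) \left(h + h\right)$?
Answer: $6480$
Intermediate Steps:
$Y{\left(h \right)} = 2 h^{2}$ ($Y{\left(h \right)} = \left(h + 0\right) 2 h = h 2 h = 2 h^{2}$)
$- Y{\left(\left(-3\right) \left(-3\right) \right)} \left(-40\right) = - 2 \left(\left(-3\right) \left(-3\right)\right)^{2} \left(-40\right) = - 2 \cdot 9^{2} \left(-40\right) = - 2 \cdot 81 \left(-40\right) = - 162 \left(-40\right) = \left(-1\right) \left(-6480\right) = 6480$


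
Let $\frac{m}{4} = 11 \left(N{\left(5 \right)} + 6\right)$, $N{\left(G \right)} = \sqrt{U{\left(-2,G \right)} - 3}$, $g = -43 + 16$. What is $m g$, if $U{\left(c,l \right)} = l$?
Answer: $-7128 - 1188 \sqrt{2} \approx -8808.1$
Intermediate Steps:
$g = -27$
$N{\left(G \right)} = \sqrt{-3 + G}$ ($N{\left(G \right)} = \sqrt{G - 3} = \sqrt{-3 + G}$)
$m = 264 + 44 \sqrt{2}$ ($m = 4 \cdot 11 \left(\sqrt{-3 + 5} + 6\right) = 4 \cdot 11 \left(\sqrt{2} + 6\right) = 4 \cdot 11 \left(6 + \sqrt{2}\right) = 4 \left(66 + 11 \sqrt{2}\right) = 264 + 44 \sqrt{2} \approx 326.23$)
$m g = \left(264 + 44 \sqrt{2}\right) \left(-27\right) = -7128 - 1188 \sqrt{2}$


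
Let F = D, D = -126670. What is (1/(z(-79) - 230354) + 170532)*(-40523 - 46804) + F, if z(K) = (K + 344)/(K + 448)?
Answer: -1265840219932819211/85000361 ≈ -1.4892e+10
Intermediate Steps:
F = -126670
z(K) = (344 + K)/(448 + K)
(1/(z(-79) - 230354) + 170532)*(-40523 - 46804) + F = (1/((344 - 79)/(448 - 79) - 230354) + 170532)*(-40523 - 46804) - 126670 = (1/(265/369 - 230354) + 170532)*(-87327) - 126670 = (1/(-85000361/369) + 170532)*(-87327) - 126670 = (-369/85000361 + 170532)*(-87327) - 126670 = (14495281561683/85000361)*(-87327) - 126670 = -1265829452937091341/85000361 - 126670 = -1265840219932819211/85000361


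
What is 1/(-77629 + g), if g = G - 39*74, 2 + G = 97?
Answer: -1/80420 ≈ -1.2435e-5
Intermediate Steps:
G = 95 (G = -2 + 97 = 95)
g = -2791 (g = 95 - 39*74 = 95 - 2886 = -2791)
1/(-77629 + g) = 1/(-77629 - 2791) = 1/(-80420) = -1/80420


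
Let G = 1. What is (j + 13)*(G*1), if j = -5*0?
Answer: 13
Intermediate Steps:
j = 0
(j + 13)*(G*1) = (0 + 13)*(1*1) = 13*1 = 13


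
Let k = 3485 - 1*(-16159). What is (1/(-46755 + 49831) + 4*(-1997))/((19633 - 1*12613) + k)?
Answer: -24571087/82018464 ≈ -0.29958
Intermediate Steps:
k = 19644 (k = 3485 + 16159 = 19644)
(1/(-46755 + 49831) + 4*(-1997))/((19633 - 1*12613) + k) = (1/(-46755 + 49831) + 4*(-1997))/((19633 - 1*12613) + 19644) = (1/3076 - 7988)/((19633 - 12613) + 19644) = (1/3076 - 7988)/(7020 + 19644) = -24571087/3076/26664 = -24571087/3076*1/26664 = -24571087/82018464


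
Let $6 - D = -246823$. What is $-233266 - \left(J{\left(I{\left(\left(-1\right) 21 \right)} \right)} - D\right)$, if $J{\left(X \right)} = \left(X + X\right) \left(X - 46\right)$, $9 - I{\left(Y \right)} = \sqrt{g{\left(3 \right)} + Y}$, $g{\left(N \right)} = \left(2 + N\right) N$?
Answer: $14241 - 56 i \sqrt{6} \approx 14241.0 - 137.17 i$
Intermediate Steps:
$D = 246829$ ($D = 6 - -246823 = 6 + 246823 = 246829$)
$g{\left(N \right)} = N \left(2 + N\right)$
$I{\left(Y \right)} = 9 - \sqrt{15 + Y}$ ($I{\left(Y \right)} = 9 - \sqrt{3 \left(2 + 3\right) + Y} = 9 - \sqrt{3 \cdot 5 + Y} = 9 - \sqrt{15 + Y}$)
$J{\left(X \right)} = 2 X \left(-46 + X\right)$
$-233266 - \left(J{\left(I{\left(\left(-1\right) 21 \right)} \right)} - D\right) = -233266 - \left(2 \left(9 - \sqrt{15 - 21}\right) \left(-46 + \left(9 - \sqrt{15 - 21}\right)\right) - 246829\right) = -233266 - \left(2 \left(9 - \sqrt{-6}\right) \left(-46 + \left(9 - \sqrt{-6}\right)\right) - 246829\right) = -233266 - \left(2 \left(9 - i \sqrt{6}\right) \left(-46 + \left(9 - i \sqrt{6}\right)\right) - 246829\right) = -233266 - \left(2 \left(9 - i \sqrt{6}\right) \left(-37 - i \sqrt{6}\right) - 246829\right) = -233266 - \left(2 \left(-37 - i \sqrt{6}\right) \left(9 - i \sqrt{6}\right) - 246829\right) = -233266 - \left(-246829 + 2 \left(-37 - i \sqrt{6}\right) \left(9 - i \sqrt{6}\right)\right) = -233266 + \left(246829 - 2 \left(-37 - i \sqrt{6}\right) \left(9 - i \sqrt{6}\right)\right) = 13563 - 2 \left(-37 - i \sqrt{6}\right) \left(9 - i \sqrt{6}\right)$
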